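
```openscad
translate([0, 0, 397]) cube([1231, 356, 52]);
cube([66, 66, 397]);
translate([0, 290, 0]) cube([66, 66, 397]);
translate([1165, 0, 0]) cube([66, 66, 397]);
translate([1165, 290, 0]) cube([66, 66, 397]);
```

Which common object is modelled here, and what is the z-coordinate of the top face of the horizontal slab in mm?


A bench. The seat-top height is 449 mm.

A long slab on four corner posts — a bench. The slab sits at z = 397 with thickness 52, so the top is 397 + 52 = 449 mm.


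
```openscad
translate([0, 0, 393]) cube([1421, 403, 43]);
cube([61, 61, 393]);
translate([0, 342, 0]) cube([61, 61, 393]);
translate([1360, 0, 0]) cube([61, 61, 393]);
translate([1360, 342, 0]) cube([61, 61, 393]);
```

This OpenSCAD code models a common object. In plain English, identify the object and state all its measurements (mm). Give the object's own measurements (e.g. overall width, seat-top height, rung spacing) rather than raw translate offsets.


A bench: a 1421×403 mm seat slab, 43 mm thick, top at z = 436 mm, on four 61×61 mm square legs flush with the seat corners and standing on z = 0.


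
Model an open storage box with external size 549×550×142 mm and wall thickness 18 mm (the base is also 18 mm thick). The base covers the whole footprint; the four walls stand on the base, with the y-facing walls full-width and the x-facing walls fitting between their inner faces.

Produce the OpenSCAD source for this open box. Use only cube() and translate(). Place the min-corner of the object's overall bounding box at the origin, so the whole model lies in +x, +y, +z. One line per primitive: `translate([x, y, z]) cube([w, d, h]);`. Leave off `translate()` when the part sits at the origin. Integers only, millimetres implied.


cube([549, 550, 18]);
translate([0, 0, 18]) cube([549, 18, 124]);
translate([0, 532, 18]) cube([549, 18, 124]);
translate([0, 18, 18]) cube([18, 514, 124]);
translate([531, 18, 18]) cube([18, 514, 124]);


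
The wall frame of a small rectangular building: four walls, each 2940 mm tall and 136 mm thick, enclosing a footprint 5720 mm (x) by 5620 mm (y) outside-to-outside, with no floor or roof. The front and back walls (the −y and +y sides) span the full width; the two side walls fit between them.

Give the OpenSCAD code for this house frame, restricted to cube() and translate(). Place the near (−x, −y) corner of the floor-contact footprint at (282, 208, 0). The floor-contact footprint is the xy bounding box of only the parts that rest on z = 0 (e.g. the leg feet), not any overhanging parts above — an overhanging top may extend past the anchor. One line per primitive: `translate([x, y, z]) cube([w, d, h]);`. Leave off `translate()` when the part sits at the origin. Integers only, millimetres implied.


translate([282, 208, 0]) cube([5720, 136, 2940]);
translate([282, 5692, 0]) cube([5720, 136, 2940]);
translate([282, 344, 0]) cube([136, 5348, 2940]);
translate([5866, 344, 0]) cube([136, 5348, 2940]);


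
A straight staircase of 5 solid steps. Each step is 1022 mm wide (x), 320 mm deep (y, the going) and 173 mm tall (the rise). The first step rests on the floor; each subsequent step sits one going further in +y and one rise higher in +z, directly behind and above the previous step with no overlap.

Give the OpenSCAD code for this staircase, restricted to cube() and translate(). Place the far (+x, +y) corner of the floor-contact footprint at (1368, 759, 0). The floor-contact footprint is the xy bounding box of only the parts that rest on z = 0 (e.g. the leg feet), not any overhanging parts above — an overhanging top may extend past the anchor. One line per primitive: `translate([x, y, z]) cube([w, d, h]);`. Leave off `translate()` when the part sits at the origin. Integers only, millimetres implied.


translate([346, 439, 0]) cube([1022, 320, 173]);
translate([346, 759, 173]) cube([1022, 320, 173]);
translate([346, 1079, 346]) cube([1022, 320, 173]);
translate([346, 1399, 519]) cube([1022, 320, 173]);
translate([346, 1719, 692]) cube([1022, 320, 173]);


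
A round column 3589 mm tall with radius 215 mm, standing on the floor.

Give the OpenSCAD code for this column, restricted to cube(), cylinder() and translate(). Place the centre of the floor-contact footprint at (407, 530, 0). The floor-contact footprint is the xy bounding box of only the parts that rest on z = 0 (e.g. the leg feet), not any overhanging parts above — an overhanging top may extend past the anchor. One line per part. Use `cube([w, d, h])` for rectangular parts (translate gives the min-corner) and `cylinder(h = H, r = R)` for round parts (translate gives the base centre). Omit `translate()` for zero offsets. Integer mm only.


translate([407, 530, 0]) cylinder(h = 3589, r = 215);


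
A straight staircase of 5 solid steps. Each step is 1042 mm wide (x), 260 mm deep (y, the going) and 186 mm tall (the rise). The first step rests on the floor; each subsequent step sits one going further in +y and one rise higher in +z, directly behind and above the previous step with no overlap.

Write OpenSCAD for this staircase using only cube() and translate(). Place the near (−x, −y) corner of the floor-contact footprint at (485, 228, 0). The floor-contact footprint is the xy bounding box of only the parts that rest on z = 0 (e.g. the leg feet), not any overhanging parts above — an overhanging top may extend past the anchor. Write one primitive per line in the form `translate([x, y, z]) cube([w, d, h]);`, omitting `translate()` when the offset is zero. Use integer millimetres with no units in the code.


translate([485, 228, 0]) cube([1042, 260, 186]);
translate([485, 488, 186]) cube([1042, 260, 186]);
translate([485, 748, 372]) cube([1042, 260, 186]);
translate([485, 1008, 558]) cube([1042, 260, 186]);
translate([485, 1268, 744]) cube([1042, 260, 186]);


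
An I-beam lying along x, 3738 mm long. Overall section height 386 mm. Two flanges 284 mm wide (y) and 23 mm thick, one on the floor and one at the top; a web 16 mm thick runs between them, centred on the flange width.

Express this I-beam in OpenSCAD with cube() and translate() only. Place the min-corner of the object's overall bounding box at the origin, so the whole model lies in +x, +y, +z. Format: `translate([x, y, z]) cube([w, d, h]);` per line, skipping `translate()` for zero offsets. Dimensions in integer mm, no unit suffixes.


cube([3738, 284, 23]);
translate([0, 134, 23]) cube([3738, 16, 340]);
translate([0, 0, 363]) cube([3738, 284, 23]);


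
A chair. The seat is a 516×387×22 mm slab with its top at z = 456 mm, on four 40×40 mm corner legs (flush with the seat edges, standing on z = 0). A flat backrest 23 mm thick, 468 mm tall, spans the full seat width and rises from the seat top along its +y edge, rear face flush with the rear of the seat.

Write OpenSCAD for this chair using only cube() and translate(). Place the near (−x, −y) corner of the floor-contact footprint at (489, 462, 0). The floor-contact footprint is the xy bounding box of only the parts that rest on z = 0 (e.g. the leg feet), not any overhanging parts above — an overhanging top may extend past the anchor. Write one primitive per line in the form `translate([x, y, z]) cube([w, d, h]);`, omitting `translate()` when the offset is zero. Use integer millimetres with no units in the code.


translate([489, 462, 434]) cube([516, 387, 22]);
translate([489, 462, 0]) cube([40, 40, 434]);
translate([965, 462, 0]) cube([40, 40, 434]);
translate([489, 809, 0]) cube([40, 40, 434]);
translate([965, 809, 0]) cube([40, 40, 434]);
translate([489, 826, 456]) cube([516, 23, 468]);


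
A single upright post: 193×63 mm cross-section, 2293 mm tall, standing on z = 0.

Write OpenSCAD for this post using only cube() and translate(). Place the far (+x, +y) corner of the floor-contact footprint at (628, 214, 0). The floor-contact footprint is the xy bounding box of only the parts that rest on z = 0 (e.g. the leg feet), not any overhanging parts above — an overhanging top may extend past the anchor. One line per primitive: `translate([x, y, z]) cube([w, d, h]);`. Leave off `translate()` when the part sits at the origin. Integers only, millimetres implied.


translate([435, 151, 0]) cube([193, 63, 2293]);


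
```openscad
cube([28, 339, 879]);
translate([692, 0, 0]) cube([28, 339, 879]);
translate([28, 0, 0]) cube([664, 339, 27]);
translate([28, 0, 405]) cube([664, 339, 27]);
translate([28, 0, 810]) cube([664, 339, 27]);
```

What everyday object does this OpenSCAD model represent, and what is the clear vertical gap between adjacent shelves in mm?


A bookshelf. The clear shelf gap is 378 mm.

Two tall side panels with 3 horizontal boards between them — a bookshelf. The first two shelf undersides are at z = 0 and z = 405; with shelf thickness 27, the clear gap is 405 − 0 − 27 = 378 mm.


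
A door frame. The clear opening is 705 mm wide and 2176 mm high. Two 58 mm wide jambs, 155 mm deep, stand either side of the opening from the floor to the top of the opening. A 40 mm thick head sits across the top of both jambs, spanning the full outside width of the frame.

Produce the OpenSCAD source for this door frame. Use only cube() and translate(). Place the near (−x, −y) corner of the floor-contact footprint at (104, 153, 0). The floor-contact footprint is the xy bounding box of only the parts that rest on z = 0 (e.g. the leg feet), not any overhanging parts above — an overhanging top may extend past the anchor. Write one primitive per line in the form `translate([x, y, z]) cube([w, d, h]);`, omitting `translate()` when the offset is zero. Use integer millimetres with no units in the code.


translate([104, 153, 0]) cube([58, 155, 2176]);
translate([867, 153, 0]) cube([58, 155, 2176]);
translate([104, 153, 2176]) cube([821, 155, 40]);


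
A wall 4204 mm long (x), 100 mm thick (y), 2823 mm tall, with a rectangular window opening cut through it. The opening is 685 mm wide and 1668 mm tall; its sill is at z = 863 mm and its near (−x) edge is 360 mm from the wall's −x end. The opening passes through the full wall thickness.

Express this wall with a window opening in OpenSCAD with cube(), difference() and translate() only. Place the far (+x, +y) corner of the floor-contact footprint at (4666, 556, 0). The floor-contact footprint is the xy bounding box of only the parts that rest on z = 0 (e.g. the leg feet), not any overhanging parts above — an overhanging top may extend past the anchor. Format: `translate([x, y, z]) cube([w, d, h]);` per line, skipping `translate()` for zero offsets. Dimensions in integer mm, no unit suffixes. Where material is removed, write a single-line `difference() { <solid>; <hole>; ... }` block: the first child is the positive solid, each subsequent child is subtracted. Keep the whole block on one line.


difference() { translate([462, 456, 0]) cube([4204, 100, 2823]); translate([822, 456, 863]) cube([685, 100, 1668]); }


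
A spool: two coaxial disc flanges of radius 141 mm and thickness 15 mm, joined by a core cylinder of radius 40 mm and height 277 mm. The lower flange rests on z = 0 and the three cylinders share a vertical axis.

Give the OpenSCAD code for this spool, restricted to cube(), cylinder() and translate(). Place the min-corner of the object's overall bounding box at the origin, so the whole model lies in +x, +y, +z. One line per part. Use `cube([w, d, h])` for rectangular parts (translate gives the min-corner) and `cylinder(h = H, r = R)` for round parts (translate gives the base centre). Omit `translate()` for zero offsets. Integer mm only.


translate([141, 141, 0]) cylinder(h = 15, r = 141);
translate([141, 141, 15]) cylinder(h = 277, r = 40);
translate([141, 141, 292]) cylinder(h = 15, r = 141);


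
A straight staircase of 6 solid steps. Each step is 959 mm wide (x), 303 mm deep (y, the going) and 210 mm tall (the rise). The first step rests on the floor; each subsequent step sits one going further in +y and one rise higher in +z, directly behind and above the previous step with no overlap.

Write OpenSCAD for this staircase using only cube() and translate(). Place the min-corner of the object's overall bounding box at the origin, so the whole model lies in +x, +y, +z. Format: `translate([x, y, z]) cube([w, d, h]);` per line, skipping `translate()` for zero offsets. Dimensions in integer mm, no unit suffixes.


cube([959, 303, 210]);
translate([0, 303, 210]) cube([959, 303, 210]);
translate([0, 606, 420]) cube([959, 303, 210]);
translate([0, 909, 630]) cube([959, 303, 210]);
translate([0, 1212, 840]) cube([959, 303, 210]);
translate([0, 1515, 1050]) cube([959, 303, 210]);


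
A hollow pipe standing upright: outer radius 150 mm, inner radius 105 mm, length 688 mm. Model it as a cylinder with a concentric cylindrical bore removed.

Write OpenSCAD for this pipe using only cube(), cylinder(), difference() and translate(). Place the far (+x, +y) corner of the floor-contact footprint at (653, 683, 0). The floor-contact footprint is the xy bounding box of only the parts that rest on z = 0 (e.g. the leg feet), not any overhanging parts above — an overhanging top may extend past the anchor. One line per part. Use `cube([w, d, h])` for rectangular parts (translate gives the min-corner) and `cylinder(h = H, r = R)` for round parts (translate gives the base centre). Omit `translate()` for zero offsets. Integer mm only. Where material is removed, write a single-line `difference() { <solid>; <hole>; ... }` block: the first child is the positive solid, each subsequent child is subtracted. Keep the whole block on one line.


difference() { translate([503, 533, 0]) cylinder(h = 688, r = 150); translate([503, 533, 0]) cylinder(h = 688, r = 105); }


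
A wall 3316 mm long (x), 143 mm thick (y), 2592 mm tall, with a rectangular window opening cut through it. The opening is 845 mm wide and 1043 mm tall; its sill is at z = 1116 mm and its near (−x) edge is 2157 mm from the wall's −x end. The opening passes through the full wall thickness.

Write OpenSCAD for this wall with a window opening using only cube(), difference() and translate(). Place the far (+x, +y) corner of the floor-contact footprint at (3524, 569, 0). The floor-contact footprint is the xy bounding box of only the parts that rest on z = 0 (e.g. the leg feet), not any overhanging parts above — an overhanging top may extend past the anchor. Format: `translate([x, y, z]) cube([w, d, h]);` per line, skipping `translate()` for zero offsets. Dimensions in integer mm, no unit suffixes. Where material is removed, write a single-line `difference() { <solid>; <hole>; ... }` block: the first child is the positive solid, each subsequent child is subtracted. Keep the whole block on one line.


difference() { translate([208, 426, 0]) cube([3316, 143, 2592]); translate([2365, 426, 1116]) cube([845, 143, 1043]); }


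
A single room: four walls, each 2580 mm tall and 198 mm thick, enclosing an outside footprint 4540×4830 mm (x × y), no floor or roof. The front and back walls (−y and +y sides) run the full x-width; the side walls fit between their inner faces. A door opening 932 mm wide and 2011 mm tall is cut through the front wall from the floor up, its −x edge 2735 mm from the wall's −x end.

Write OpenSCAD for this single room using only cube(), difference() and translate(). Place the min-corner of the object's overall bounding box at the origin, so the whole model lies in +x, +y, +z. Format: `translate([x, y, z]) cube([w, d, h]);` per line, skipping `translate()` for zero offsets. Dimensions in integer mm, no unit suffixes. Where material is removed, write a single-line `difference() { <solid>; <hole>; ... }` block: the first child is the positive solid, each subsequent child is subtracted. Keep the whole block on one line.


difference() { cube([4540, 198, 2580]); translate([2735, 0, 0]) cube([932, 198, 2011]); }
translate([0, 4632, 0]) cube([4540, 198, 2580]);
translate([0, 198, 0]) cube([198, 4434, 2580]);
translate([4342, 198, 0]) cube([198, 4434, 2580]);


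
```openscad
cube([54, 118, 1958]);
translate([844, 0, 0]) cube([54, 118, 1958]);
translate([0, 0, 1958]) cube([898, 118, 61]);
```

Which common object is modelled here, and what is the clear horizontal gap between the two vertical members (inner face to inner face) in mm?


A door frame. The clear opening width is 790 mm.

Two 1958 mm tall posts with a header on top — a door frame. The left jamb is 54 mm wide at x = 0; the right jamb starts at x = 844. The clear opening is 844 − 54 = 790 mm.


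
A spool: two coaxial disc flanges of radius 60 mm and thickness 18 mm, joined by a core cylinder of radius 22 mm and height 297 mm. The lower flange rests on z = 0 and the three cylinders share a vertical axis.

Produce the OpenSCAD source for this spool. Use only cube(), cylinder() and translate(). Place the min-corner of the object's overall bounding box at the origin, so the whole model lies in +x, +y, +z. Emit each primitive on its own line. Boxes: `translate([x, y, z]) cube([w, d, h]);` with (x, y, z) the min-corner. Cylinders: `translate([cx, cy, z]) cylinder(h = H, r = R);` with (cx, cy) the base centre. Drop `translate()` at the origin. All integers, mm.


translate([60, 60, 0]) cylinder(h = 18, r = 60);
translate([60, 60, 18]) cylinder(h = 297, r = 22);
translate([60, 60, 315]) cylinder(h = 18, r = 60);


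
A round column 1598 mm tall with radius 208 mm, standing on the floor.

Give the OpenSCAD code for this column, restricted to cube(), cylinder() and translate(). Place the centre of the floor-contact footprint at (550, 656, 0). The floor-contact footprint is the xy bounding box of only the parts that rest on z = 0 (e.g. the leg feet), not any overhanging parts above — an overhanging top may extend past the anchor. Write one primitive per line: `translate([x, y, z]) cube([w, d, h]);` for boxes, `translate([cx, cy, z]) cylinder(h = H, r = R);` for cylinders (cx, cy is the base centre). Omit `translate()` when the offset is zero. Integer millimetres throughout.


translate([550, 656, 0]) cylinder(h = 1598, r = 208);


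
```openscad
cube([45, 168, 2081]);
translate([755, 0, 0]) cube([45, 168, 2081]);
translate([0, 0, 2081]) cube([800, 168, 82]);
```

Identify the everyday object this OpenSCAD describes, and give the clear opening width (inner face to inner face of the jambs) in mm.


A door frame. The clear opening width is 710 mm.

Two 2081 mm tall posts with a header on top — a door frame. The left jamb is 45 mm wide at x = 0; the right jamb starts at x = 755. The clear opening is 755 − 45 = 710 mm.


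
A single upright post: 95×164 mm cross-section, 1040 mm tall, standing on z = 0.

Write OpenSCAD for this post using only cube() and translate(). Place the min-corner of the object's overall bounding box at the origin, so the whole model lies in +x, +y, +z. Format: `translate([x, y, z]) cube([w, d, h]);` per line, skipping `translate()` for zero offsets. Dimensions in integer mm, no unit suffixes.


cube([95, 164, 1040]);


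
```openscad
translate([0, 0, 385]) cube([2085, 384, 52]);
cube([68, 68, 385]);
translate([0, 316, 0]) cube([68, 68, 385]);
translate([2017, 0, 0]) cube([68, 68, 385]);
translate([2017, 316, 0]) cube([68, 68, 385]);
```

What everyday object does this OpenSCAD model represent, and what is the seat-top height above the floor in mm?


A bench. The seat-top height is 437 mm.

A long slab on four corner posts — a bench. The slab sits at z = 385 with thickness 52, so the top is 385 + 52 = 437 mm.


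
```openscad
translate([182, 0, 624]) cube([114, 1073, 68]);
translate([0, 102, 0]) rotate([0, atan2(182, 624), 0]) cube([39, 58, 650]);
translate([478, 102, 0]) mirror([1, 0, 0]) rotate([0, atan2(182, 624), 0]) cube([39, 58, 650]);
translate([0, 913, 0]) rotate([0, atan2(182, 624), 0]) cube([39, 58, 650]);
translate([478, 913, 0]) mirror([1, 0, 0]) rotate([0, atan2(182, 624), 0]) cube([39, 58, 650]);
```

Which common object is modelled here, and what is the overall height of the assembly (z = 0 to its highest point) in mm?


A sawhorse. The overall height is 692 mm.

A beam across two mirrored pairs of raked legs — a sawhorse. The beam's underside is at z = 624 (matching the legs' vertical rise in atan2(182, 624)) and the beam is 68 mm tall, so its top is at 624 + 68 = 692 mm. The raked legs top out at the beam's underside, so that is the highest point.


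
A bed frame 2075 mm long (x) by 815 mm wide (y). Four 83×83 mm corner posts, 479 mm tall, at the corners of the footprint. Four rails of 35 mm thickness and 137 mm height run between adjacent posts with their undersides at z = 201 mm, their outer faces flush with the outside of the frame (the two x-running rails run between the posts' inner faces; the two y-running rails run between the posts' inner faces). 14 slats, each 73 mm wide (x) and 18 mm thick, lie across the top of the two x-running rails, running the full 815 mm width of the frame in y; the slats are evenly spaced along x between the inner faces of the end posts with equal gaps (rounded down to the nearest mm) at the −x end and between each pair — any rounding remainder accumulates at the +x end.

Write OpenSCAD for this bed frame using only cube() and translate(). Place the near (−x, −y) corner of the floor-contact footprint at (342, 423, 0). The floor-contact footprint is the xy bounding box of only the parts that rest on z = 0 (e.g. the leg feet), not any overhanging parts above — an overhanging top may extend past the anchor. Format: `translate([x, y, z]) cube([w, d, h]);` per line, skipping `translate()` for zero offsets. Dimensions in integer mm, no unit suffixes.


// slat z = rail_z + rail_h = 201 + 137 = 338
// slat gap = ⌊(1909 − 14·73) / 15⌋ = 59
translate([342, 423, 0]) cube([83, 83, 479]);
translate([342, 1155, 0]) cube([83, 83, 479]);
translate([2334, 423, 0]) cube([83, 83, 479]);
translate([2334, 1155, 0]) cube([83, 83, 479]);
translate([425, 423, 201]) cube([1909, 35, 137]);
translate([425, 1203, 201]) cube([1909, 35, 137]);
translate([342, 506, 201]) cube([35, 649, 137]);
translate([2382, 506, 201]) cube([35, 649, 137]);
translate([484, 423, 338]) cube([73, 815, 18]);
translate([616, 423, 338]) cube([73, 815, 18]);
translate([748, 423, 338]) cube([73, 815, 18]);
translate([880, 423, 338]) cube([73, 815, 18]);
translate([1012, 423, 338]) cube([73, 815, 18]);
translate([1144, 423, 338]) cube([73, 815, 18]);
translate([1276, 423, 338]) cube([73, 815, 18]);
translate([1408, 423, 338]) cube([73, 815, 18]);
translate([1540, 423, 338]) cube([73, 815, 18]);
translate([1672, 423, 338]) cube([73, 815, 18]);
translate([1804, 423, 338]) cube([73, 815, 18]);
translate([1936, 423, 338]) cube([73, 815, 18]);
translate([2068, 423, 338]) cube([73, 815, 18]);
translate([2200, 423, 338]) cube([73, 815, 18]);


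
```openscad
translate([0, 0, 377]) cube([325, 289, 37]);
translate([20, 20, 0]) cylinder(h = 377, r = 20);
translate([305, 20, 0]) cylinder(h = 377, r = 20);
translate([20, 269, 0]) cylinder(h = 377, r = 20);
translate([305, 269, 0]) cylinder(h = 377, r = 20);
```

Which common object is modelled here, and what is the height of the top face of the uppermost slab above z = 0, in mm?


A stool. The seat height is 414 mm.

A 325×289×37 slab at z = 377 on four corner cylinders — a stool. The seat top is 377 + 37 = 414 mm.


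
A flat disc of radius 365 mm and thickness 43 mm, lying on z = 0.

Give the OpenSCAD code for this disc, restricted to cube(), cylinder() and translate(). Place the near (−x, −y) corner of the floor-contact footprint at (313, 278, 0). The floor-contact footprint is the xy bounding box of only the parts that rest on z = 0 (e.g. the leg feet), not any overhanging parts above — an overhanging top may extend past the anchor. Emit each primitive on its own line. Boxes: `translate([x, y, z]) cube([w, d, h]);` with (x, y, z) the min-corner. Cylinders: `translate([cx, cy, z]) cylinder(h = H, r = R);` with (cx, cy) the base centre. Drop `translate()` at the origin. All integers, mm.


translate([678, 643, 0]) cylinder(h = 43, r = 365);


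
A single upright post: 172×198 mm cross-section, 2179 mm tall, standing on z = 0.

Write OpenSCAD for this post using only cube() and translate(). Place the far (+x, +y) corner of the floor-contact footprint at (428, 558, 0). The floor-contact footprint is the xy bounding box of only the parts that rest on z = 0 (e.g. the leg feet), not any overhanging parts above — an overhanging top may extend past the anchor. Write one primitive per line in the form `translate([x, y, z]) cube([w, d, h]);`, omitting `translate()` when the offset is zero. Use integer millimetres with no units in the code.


translate([256, 360, 0]) cube([172, 198, 2179]);


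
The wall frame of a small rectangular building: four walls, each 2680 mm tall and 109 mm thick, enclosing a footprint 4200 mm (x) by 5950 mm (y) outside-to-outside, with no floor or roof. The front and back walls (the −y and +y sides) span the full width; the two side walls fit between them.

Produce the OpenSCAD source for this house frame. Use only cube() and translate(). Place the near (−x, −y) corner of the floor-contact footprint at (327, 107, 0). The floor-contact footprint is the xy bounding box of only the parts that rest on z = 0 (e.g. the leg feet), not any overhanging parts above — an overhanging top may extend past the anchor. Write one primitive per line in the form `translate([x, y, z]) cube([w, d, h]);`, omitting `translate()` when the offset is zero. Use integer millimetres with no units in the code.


translate([327, 107, 0]) cube([4200, 109, 2680]);
translate([327, 5948, 0]) cube([4200, 109, 2680]);
translate([327, 216, 0]) cube([109, 5732, 2680]);
translate([4418, 216, 0]) cube([109, 5732, 2680]);


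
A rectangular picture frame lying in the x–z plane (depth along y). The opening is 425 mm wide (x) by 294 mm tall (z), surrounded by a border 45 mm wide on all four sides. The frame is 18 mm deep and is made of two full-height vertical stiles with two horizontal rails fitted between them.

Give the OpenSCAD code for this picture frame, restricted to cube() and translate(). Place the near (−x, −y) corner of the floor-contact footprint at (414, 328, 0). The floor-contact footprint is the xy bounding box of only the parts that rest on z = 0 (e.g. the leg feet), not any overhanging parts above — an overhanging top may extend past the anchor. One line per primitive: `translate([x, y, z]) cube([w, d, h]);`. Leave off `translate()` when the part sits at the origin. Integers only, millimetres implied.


translate([414, 328, 0]) cube([45, 18, 384]);
translate([884, 328, 0]) cube([45, 18, 384]);
translate([459, 328, 0]) cube([425, 18, 45]);
translate([459, 328, 339]) cube([425, 18, 45]);


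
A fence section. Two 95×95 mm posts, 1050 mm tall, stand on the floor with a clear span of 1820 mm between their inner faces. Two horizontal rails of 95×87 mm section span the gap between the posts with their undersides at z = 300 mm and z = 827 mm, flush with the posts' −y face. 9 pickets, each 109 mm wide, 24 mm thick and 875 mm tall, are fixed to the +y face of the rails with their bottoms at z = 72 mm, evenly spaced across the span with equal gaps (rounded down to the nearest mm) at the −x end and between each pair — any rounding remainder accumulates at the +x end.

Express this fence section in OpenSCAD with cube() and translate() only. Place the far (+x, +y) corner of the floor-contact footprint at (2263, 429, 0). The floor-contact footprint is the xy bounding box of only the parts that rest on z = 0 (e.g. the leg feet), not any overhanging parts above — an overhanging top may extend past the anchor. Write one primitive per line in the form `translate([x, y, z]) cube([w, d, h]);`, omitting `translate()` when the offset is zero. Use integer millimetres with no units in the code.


translate([253, 334, 0]) cube([95, 95, 1050]);
translate([2168, 334, 0]) cube([95, 95, 1050]);
translate([348, 334, 300]) cube([1820, 95, 87]);
translate([348, 334, 827]) cube([1820, 95, 87]);
translate([431, 429, 72]) cube([109, 24, 875]);
translate([623, 429, 72]) cube([109, 24, 875]);
translate([815, 429, 72]) cube([109, 24, 875]);
translate([1007, 429, 72]) cube([109, 24, 875]);
translate([1199, 429, 72]) cube([109, 24, 875]);
translate([1391, 429, 72]) cube([109, 24, 875]);
translate([1583, 429, 72]) cube([109, 24, 875]);
translate([1775, 429, 72]) cube([109, 24, 875]);
translate([1967, 429, 72]) cube([109, 24, 875]);


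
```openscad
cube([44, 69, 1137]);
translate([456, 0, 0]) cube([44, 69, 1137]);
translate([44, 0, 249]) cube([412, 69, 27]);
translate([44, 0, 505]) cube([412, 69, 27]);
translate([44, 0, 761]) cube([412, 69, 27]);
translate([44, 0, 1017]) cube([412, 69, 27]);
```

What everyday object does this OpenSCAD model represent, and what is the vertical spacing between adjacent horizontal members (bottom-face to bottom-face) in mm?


A ladder. The rung spacing is 256 mm.

Two tall 44×69 posts with 4 short bars between them — a ladder. Adjacent rungs sit at z = 249 and z = 505, so the spacing is 505 − 249 = 256 mm.


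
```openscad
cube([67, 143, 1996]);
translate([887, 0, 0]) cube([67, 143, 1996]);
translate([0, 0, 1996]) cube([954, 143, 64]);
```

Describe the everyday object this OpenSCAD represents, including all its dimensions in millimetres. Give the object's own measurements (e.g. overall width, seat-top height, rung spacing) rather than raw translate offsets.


A door frame. The clear opening is 820 mm wide and 1996 mm high. Two 67 mm wide jambs, 143 mm deep, stand either side of the opening from the floor to the top of the opening. A 64 mm thick head sits across the top of both jambs, spanning the full outside width of the frame.


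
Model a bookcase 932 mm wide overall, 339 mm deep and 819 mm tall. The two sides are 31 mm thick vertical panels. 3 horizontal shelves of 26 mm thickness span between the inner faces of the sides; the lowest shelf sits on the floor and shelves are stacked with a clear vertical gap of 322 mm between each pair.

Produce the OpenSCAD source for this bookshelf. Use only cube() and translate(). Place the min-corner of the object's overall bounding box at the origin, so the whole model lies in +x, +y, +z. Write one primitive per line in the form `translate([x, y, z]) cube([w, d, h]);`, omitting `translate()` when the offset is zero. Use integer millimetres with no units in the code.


cube([31, 339, 819]);
translate([901, 0, 0]) cube([31, 339, 819]);
translate([31, 0, 0]) cube([870, 339, 26]);
translate([31, 0, 348]) cube([870, 339, 26]);
translate([31, 0, 696]) cube([870, 339, 26]);


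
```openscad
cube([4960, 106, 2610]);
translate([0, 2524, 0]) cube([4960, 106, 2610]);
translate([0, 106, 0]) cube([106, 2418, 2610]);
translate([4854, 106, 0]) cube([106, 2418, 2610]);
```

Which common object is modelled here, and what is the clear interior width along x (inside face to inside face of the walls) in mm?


A house (or room) frame. The interior width is 4748 mm.

Four 2610 mm walls enclosing a rectangle with no floor or roof — a room or house frame. Outside width is 4960 mm and wall thickness is 106 mm, so the interior width is 4960 − 2 × 106 = 4748 mm.


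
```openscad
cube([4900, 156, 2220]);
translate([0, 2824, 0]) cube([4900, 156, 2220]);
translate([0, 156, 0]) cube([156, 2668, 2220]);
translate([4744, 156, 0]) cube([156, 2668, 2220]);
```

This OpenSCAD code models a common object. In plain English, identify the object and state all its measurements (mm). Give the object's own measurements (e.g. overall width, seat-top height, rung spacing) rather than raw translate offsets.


The wall frame of a small rectangular building: four walls, each 2220 mm tall and 156 mm thick, enclosing a footprint 4900 mm (x) by 2980 mm (y) outside-to-outside, with no floor or roof. The front and back walls (the −y and +y sides) span the full width; the two side walls fit between them.


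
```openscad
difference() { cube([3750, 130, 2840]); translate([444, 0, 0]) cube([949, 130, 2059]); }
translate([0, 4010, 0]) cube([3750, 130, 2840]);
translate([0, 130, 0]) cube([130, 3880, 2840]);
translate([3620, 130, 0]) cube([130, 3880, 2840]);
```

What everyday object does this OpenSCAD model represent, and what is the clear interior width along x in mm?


A single room. The interior width is 3490 mm.

Four walls enclosing a rectangle with a door in the front wall — a room. Outside width 3750 minus two 130 mm walls gives 3490 mm.


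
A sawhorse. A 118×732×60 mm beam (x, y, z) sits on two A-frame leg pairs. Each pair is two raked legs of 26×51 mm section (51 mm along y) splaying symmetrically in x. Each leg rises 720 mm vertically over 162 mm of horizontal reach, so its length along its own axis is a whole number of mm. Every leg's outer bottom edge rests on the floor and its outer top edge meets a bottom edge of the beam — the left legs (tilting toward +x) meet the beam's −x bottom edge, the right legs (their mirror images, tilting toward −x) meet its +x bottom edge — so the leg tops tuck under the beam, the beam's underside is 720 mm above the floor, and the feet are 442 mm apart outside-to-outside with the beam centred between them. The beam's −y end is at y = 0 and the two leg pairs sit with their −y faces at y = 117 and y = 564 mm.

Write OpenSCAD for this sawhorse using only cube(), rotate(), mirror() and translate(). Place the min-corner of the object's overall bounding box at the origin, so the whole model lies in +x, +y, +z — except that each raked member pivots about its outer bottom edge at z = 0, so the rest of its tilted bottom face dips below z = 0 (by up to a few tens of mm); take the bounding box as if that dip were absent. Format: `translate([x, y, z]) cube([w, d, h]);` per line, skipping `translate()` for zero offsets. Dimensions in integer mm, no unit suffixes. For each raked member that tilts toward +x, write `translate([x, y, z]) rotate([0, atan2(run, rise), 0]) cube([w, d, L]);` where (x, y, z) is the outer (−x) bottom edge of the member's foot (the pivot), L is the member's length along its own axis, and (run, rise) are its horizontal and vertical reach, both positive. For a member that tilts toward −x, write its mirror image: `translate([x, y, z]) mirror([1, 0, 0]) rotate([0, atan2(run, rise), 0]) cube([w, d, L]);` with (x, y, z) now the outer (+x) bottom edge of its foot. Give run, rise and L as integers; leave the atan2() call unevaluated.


translate([162, 0, 720]) cube([118, 732, 60]);
translate([0, 117, 0]) rotate([0, atan2(162, 720), 0]) cube([26, 51, 738]);
translate([442, 117, 0]) mirror([1, 0, 0]) rotate([0, atan2(162, 720), 0]) cube([26, 51, 738]);
translate([0, 564, 0]) rotate([0, atan2(162, 720), 0]) cube([26, 51, 738]);
translate([442, 564, 0]) mirror([1, 0, 0]) rotate([0, atan2(162, 720), 0]) cube([26, 51, 738]);


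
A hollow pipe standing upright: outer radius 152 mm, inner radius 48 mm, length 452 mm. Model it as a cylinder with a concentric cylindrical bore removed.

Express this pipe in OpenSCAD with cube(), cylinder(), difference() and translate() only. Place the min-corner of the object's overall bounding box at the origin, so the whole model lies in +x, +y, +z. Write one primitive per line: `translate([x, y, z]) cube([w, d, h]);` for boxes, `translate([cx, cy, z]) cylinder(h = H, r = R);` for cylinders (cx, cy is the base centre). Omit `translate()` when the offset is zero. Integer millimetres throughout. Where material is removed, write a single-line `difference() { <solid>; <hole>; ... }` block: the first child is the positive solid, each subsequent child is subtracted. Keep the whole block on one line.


difference() { translate([152, 152, 0]) cylinder(h = 452, r = 152); translate([152, 152, 0]) cylinder(h = 452, r = 48); }


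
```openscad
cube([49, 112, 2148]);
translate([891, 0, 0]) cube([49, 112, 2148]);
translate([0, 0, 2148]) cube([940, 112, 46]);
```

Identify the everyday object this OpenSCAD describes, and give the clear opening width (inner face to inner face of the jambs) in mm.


A door frame. The clear opening width is 842 mm.

Two 2148 mm tall posts with a header on top — a door frame. The left jamb is 49 mm wide at x = 0; the right jamb starts at x = 891. The clear opening is 891 − 49 = 842 mm.


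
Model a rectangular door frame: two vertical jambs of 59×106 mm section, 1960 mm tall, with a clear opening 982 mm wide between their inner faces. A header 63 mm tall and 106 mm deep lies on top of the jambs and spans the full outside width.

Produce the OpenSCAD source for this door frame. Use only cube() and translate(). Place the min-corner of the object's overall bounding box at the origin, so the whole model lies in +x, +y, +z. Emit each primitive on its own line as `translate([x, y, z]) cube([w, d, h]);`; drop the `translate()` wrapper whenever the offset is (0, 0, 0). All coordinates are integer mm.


cube([59, 106, 1960]);
translate([1041, 0, 0]) cube([59, 106, 1960]);
translate([0, 0, 1960]) cube([1100, 106, 63]);


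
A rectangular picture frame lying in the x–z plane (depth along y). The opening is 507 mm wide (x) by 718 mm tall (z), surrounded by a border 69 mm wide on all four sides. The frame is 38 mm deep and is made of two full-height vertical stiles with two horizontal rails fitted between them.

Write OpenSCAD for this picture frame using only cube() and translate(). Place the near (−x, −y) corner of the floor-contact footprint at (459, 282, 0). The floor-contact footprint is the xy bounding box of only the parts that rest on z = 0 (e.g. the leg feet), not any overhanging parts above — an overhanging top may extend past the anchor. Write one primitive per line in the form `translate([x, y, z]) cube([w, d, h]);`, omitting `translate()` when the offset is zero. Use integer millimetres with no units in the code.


translate([459, 282, 0]) cube([69, 38, 856]);
translate([1035, 282, 0]) cube([69, 38, 856]);
translate([528, 282, 0]) cube([507, 38, 69]);
translate([528, 282, 787]) cube([507, 38, 69]);


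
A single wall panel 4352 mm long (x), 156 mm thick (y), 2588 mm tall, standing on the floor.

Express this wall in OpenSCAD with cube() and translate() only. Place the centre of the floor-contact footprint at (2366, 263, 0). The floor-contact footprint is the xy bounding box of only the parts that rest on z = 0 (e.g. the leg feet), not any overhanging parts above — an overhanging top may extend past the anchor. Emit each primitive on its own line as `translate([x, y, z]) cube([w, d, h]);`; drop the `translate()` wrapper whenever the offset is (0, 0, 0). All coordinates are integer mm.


translate([190, 185, 0]) cube([4352, 156, 2588]);


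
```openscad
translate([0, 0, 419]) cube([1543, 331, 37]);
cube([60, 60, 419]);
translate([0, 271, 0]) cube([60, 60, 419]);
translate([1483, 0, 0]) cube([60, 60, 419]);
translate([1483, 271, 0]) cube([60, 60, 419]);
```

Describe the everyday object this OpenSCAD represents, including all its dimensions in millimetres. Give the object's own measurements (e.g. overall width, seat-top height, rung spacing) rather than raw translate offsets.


A bench: a 1543×331 mm seat slab, 37 mm thick, top at z = 456 mm, on four 60×60 mm square legs flush with the seat corners and standing on z = 0.


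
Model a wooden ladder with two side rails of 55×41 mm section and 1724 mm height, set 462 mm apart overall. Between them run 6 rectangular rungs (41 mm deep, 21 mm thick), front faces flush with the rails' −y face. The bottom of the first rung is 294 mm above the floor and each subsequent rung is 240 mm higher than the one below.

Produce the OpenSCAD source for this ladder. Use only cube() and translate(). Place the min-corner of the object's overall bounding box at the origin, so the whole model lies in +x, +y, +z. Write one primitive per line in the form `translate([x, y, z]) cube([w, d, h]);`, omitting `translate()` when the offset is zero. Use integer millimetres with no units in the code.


cube([55, 41, 1724]);
translate([407, 0, 0]) cube([55, 41, 1724]);
translate([55, 0, 294]) cube([352, 41, 21]);
translate([55, 0, 534]) cube([352, 41, 21]);
translate([55, 0, 774]) cube([352, 41, 21]);
translate([55, 0, 1014]) cube([352, 41, 21]);
translate([55, 0, 1254]) cube([352, 41, 21]);
translate([55, 0, 1494]) cube([352, 41, 21]);
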